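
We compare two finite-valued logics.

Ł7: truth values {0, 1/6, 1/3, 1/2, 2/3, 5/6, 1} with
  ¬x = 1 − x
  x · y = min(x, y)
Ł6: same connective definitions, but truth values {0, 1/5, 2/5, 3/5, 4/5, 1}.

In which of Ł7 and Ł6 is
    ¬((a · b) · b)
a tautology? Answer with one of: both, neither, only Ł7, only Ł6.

In Ł7: at a = 1/6, b = 1/6 the value is 5/6 — not a tautology.
In Ł6: at a = 1/5, b = 1/5 the value is 4/5 — not a tautology.

neither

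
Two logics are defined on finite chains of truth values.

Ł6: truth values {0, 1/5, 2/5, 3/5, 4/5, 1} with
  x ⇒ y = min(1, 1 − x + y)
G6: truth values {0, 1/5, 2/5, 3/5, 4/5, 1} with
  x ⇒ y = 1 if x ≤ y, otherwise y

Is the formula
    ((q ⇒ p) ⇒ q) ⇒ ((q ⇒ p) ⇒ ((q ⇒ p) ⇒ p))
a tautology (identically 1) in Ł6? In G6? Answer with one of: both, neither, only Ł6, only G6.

In Ł6: every assignment gives 1 — tautology.
In G6: every assignment gives 1 — tautology.

both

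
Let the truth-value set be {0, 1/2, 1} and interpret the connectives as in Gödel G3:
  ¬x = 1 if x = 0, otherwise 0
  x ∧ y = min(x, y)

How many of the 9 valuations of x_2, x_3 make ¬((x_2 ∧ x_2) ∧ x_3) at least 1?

5

x_2 = 0, x_3 = 0 ↦ 1  ≥
x_2 = 0, x_3 = 1/2 ↦ 1  ≥
x_2 = 0, x_3 = 1 ↦ 1  ≥
x_2 = 1/2, x_3 = 0 ↦ 1  ≥
x_2 = 1/2, x_3 = 1/2 ↦ 0  <
x_2 = 1/2, x_3 = 1 ↦ 0  <
x_2 = 1, x_3 = 0 ↦ 1  ≥
x_2 = 1, x_3 = 1/2 ↦ 0  <
x_2 = 1, x_3 = 1 ↦ 0  <
So 5 of the 9 assignments meet the threshold.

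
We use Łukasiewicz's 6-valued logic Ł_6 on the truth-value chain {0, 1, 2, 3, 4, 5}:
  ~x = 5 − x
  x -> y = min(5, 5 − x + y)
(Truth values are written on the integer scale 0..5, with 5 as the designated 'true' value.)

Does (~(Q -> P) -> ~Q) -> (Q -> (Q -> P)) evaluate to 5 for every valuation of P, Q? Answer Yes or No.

Yes

At P = 4, Q = 1, for instance:
Q -> P = 1 -> 4 = 5
~(Q -> P) = ~5 = 0
~Q = ~1 = 4
~(Q -> P) -> ~Q = 0 -> 4 = 5
Q -> (Q -> P) = 1 -> 5 = 5
(~(Q -> P) -> ~Q) -> (Q -> (Q -> P)) = 5 -> 5 = 5
and checking the remaining 35 assignments likewise gives ≥ 5 in every case.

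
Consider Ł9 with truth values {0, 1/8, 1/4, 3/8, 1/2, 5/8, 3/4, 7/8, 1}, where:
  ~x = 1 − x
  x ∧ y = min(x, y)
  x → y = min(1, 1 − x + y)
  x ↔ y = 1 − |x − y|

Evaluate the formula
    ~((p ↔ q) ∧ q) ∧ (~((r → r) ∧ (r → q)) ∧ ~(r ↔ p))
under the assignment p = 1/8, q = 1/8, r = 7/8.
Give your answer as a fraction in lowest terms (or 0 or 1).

3/4

p ↔ q = 1/8 ↔ 1/8 = 1
(p ↔ q) ∧ q = 1 ∧ 1/8 = 1/8
~((p ↔ q) ∧ q) = ~1/8 = 7/8
r → r = 7/8 → 7/8 = 1
r → q = 7/8 → 1/8 = 1/4
(r → r) ∧ (r → q) = 1 ∧ 1/4 = 1/4
~((r → r) ∧ (r → q)) = ~1/4 = 3/4
r ↔ p = 7/8 ↔ 1/8 = 1/4
~(r ↔ p) = ~1/4 = 3/4
~((r → r) ∧ (r → q)) ∧ ~(r ↔ p) = 3/4 ∧ 3/4 = 3/4
~((p ↔ q) ∧ q) ∧ (~((r → r) ∧ (r → q)) ∧ ~(r ↔ p)) = 7/8 ∧ 3/4 = 3/4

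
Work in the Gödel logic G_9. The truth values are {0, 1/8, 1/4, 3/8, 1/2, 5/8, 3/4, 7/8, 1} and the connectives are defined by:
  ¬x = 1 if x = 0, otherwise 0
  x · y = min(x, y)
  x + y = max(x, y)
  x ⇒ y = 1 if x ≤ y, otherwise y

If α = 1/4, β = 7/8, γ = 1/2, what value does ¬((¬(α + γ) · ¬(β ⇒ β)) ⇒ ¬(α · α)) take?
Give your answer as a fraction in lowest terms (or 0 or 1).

α + γ = 1/4 + 1/2 = 1/2
¬(α + γ) = ¬1/2 = 0
β ⇒ β = 7/8 ⇒ 7/8 = 1
¬(β ⇒ β) = ¬1 = 0
¬(α + γ) · ¬(β ⇒ β) = 0 · 0 = 0
α · α = 1/4 · 1/4 = 1/4
¬(α · α) = ¬1/4 = 0
(¬(α + γ) · ¬(β ⇒ β)) ⇒ ¬(α · α) = 0 ⇒ 0 = 1
¬((¬(α + γ) · ¬(β ⇒ β)) ⇒ ¬(α · α)) = ¬1 = 0

0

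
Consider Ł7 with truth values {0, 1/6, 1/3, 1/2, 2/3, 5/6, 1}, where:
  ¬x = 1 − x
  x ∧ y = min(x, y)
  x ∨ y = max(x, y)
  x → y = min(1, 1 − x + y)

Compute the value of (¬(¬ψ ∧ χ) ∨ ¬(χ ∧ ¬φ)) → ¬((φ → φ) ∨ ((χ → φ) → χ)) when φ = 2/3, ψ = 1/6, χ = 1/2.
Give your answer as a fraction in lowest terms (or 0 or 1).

1/3

¬ψ = ¬1/6 = 5/6
¬ψ ∧ χ = 5/6 ∧ 1/2 = 1/2
¬(¬ψ ∧ χ) = ¬1/2 = 1/2
¬φ = ¬2/3 = 1/3
χ ∧ ¬φ = 1/2 ∧ 1/3 = 1/3
¬(χ ∧ ¬φ) = ¬1/3 = 2/3
¬(¬ψ ∧ χ) ∨ ¬(χ ∧ ¬φ) = 1/2 ∨ 2/3 = 2/3
φ → φ = 2/3 → 2/3 = 1
χ → φ = 1/2 → 2/3 = 1
(χ → φ) → χ = 1 → 1/2 = 1/2
(φ → φ) ∨ ((χ → φ) → χ) = 1 ∨ 1/2 = 1
¬((φ → φ) ∨ ((χ → φ) → χ)) = ¬1 = 0
(¬(¬ψ ∧ χ) ∨ ¬(χ ∧ ¬φ)) → ¬((φ → φ) ∨ ((χ → φ) → χ)) = 2/3 → 0 = 1/3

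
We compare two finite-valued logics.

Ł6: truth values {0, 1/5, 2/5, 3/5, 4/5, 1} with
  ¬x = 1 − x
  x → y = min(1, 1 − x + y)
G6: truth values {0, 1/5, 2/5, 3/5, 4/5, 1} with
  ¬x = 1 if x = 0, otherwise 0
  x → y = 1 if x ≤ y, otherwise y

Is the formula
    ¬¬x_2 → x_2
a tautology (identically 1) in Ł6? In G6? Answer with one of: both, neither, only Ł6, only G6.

In Ł6: every assignment gives 1 — tautology.
In G6: at x_2 = 1/5 the value is 1/5 — not a tautology.

only Ł6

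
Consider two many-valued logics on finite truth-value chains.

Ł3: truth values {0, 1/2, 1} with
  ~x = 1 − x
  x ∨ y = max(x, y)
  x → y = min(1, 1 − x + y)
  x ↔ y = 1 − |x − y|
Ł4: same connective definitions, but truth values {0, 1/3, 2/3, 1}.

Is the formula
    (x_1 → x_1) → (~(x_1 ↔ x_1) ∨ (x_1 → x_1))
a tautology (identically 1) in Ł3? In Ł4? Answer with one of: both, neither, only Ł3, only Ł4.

In Ł3: every assignment gives 1 — tautology.
In Ł4: every assignment gives 1 — tautology.

both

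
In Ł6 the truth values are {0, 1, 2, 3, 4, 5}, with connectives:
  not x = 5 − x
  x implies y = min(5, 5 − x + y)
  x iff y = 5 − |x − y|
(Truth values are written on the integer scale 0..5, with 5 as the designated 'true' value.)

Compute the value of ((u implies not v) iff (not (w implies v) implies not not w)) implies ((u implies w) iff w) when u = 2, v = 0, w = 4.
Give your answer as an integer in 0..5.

4

not v = not 0 = 5
u implies not v = 2 implies 5 = 5
w implies v = 4 implies 0 = 1
not (w implies v) = not 1 = 4
not w = not 4 = 1
not not w = not 1 = 4
not (w implies v) implies not not w = 4 implies 4 = 5
(u implies not v) iff (not (w implies v) implies not not w) = 5 iff 5 = 5
u implies w = 2 implies 4 = 5
(u implies w) iff w = 5 iff 4 = 4
((u implies not v) iff (not (w implies v) implies not not w)) implies ((u implies w) iff w) = 5 implies 4 = 4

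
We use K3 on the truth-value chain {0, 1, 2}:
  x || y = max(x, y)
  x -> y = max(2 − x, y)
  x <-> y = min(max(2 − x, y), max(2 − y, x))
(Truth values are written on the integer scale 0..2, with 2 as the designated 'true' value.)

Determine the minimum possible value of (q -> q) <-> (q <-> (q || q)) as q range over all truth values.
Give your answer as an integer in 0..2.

1

Take q = 1:
q -> q = 1 -> 1 = 1
q || q = 1 || 1 = 1
q <-> (q || q) = 1 <-> 1 = 1
(q -> q) <-> (q <-> (q || q)) = 1 <-> 1 = 1
No assignment yields a value below 1, so this is the minimum.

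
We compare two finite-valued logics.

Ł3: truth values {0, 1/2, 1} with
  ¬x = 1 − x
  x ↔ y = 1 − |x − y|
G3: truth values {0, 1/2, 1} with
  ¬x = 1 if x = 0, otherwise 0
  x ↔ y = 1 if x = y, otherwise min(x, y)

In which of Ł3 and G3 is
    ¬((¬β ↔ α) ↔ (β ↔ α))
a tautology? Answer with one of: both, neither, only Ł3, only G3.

only G3

In Ł3: at α = 0, β = 1/2 the value is 0 — not a tautology.
In G3: every assignment gives 1 — tautology.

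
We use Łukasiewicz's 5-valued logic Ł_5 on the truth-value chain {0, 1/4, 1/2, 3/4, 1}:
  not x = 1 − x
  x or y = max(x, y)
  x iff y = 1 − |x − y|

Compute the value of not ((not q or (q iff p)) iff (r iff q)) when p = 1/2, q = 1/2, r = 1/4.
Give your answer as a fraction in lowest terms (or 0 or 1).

not q = not 1/2 = 1/2
q iff p = 1/2 iff 1/2 = 1
not q or (q iff p) = 1/2 or 1 = 1
r iff q = 1/4 iff 1/2 = 3/4
(not q or (q iff p)) iff (r iff q) = 1 iff 3/4 = 3/4
not ((not q or (q iff p)) iff (r iff q)) = not 3/4 = 1/4

1/4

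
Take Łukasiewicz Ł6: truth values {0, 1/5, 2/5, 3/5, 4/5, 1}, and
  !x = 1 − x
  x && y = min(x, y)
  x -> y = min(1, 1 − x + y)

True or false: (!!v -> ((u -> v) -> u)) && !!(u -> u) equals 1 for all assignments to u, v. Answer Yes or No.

No

Counterexample: take u = 0, v = 1/5.
!v = !1/5 = 4/5
!!v = !4/5 = 1/5
u -> v = 0 -> 1/5 = 1
(u -> v) -> u = 1 -> 0 = 0
!!v -> ((u -> v) -> u) = 1/5 -> 0 = 4/5
u -> u = 0 -> 0 = 1
!(u -> u) = !1 = 0
!!(u -> u) = !0 = 1
(!!v -> ((u -> v) -> u)) && !!(u -> u) = 4/5 && 1 = 4/5
This gives 4/5 ≠ 1.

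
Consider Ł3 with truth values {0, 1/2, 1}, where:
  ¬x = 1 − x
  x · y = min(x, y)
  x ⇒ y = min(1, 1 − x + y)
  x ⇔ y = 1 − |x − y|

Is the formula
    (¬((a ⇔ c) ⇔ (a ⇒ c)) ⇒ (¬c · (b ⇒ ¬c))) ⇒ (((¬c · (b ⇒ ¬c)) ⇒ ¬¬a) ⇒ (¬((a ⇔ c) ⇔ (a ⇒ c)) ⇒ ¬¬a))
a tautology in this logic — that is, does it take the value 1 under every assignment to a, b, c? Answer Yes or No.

Yes

At a = 1, b = 1, c = 1/2, for instance:
a ⇔ c = 1 ⇔ 1/2 = 1/2
a ⇒ c = 1 ⇒ 1/2 = 1/2
(a ⇔ c) ⇔ (a ⇒ c) = 1/2 ⇔ 1/2 = 1
¬((a ⇔ c) ⇔ (a ⇒ c)) = ¬1 = 0
¬c = ¬1/2 = 1/2
¬c = ¬1/2 = 1/2
b ⇒ ¬c = 1 ⇒ 1/2 = 1/2
¬c · (b ⇒ ¬c) = 1/2 · 1/2 = 1/2
¬((a ⇔ c) ⇔ (a ⇒ c)) ⇒ (¬c · (b ⇒ ¬c)) = 0 ⇒ 1/2 = 1
¬a = ¬1 = 0
¬¬a = ¬0 = 1
(¬c · (b ⇒ ¬c)) ⇒ ¬¬a = 1/2 ⇒ 1 = 1
¬((a ⇔ c) ⇔ (a ⇒ c)) ⇒ ¬¬a = 0 ⇒ 1 = 1
((¬c · (b ⇒ ¬c)) ⇒ ¬¬a) ⇒ (¬((a ⇔ c) ⇔ (a ⇒ c)) ⇒ ¬¬a) = 1 ⇒ 1 = 1
(¬((a ⇔ c) ⇔ (a ⇒ c)) ⇒ (¬c · (b ⇒ ¬c))) ⇒ (((¬c · (b ⇒ ¬c)) ⇒ ¬¬a) ⇒ (¬((a ⇔ c) ⇔ (a ⇒ c)) ⇒ ¬¬a)) = 1 ⇒ 1 = 1
and checking the remaining 26 assignments likewise gives ≥ 1 in every case.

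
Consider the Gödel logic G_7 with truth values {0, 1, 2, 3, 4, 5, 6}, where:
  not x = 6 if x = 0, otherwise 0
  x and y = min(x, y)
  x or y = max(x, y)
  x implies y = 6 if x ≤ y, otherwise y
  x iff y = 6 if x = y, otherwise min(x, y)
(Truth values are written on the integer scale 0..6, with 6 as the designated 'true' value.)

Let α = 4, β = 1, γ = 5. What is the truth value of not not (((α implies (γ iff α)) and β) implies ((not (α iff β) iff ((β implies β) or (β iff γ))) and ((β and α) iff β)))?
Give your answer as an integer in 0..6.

0

γ iff α = 5 iff 4 = 4
α implies (γ iff α) = 4 implies 4 = 6
(α implies (γ iff α)) and β = 6 and 1 = 1
α iff β = 4 iff 1 = 1
not (α iff β) = not 1 = 0
β implies β = 1 implies 1 = 6
β iff γ = 1 iff 5 = 1
(β implies β) or (β iff γ) = 6 or 1 = 6
not (α iff β) iff ((β implies β) or (β iff γ)) = 0 iff 6 = 0
β and α = 1 and 4 = 1
(β and α) iff β = 1 iff 1 = 6
(not (α iff β) iff ((β implies β) or (β iff γ))) and ((β and α) iff β) = 0 and 6 = 0
((α implies (γ iff α)) and β) implies ((not (α iff β) iff ((β implies β) or (β iff γ))) and ((β and α) iff β)) = 1 implies 0 = 0
not (((α implies (γ iff α)) and β) implies ((not (α iff β) iff ((β implies β) or (β iff γ))) and ((β and α) iff β))) = not 0 = 6
not not (((α implies (γ iff α)) and β) implies ((not (α iff β) iff ((β implies β) or (β iff γ))) and ((β and α) iff β))) = not 6 = 0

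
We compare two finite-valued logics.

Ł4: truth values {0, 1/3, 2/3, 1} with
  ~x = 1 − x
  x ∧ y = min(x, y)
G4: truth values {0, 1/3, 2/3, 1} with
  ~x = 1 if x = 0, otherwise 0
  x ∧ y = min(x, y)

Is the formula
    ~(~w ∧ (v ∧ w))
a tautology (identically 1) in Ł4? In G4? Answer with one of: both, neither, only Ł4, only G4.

only G4

In Ł4: at v = 1/3, w = 1/3 the value is 2/3 — not a tautology.
In G4: every assignment gives 1 — tautology.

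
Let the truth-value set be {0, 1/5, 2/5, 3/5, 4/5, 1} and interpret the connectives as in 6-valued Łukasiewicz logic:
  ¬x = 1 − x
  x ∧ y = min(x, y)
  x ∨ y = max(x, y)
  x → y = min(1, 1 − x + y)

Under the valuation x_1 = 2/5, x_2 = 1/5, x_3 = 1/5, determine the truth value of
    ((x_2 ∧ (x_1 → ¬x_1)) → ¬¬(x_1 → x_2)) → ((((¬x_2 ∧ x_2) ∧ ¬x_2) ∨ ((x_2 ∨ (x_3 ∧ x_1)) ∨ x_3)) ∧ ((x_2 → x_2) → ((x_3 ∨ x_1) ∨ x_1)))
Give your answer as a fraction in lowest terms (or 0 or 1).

1/5

¬x_1 = ¬2/5 = 3/5
x_1 → ¬x_1 = 2/5 → 3/5 = 1
x_2 ∧ (x_1 → ¬x_1) = 1/5 ∧ 1 = 1/5
x_1 → x_2 = 2/5 → 1/5 = 4/5
¬(x_1 → x_2) = ¬4/5 = 1/5
¬¬(x_1 → x_2) = ¬1/5 = 4/5
(x_2 ∧ (x_1 → ¬x_1)) → ¬¬(x_1 → x_2) = 1/5 → 4/5 = 1
¬x_2 = ¬1/5 = 4/5
¬x_2 ∧ x_2 = 4/5 ∧ 1/5 = 1/5
¬x_2 = ¬1/5 = 4/5
(¬x_2 ∧ x_2) ∧ ¬x_2 = 1/5 ∧ 4/5 = 1/5
x_3 ∧ x_1 = 1/5 ∧ 2/5 = 1/5
x_2 ∨ (x_3 ∧ x_1) = 1/5 ∨ 1/5 = 1/5
(x_2 ∨ (x_3 ∧ x_1)) ∨ x_3 = 1/5 ∨ 1/5 = 1/5
((¬x_2 ∧ x_2) ∧ ¬x_2) ∨ ((x_2 ∨ (x_3 ∧ x_1)) ∨ x_3) = 1/5 ∨ 1/5 = 1/5
x_2 → x_2 = 1/5 → 1/5 = 1
x_3 ∨ x_1 = 1/5 ∨ 2/5 = 2/5
(x_3 ∨ x_1) ∨ x_1 = 2/5 ∨ 2/5 = 2/5
(x_2 → x_2) → ((x_3 ∨ x_1) ∨ x_1) = 1 → 2/5 = 2/5
(((¬x_2 ∧ x_2) ∧ ¬x_2) ∨ ((x_2 ∨ (x_3 ∧ x_1)) ∨ x_3)) ∧ ((x_2 → x_2) → ((x_3 ∨ x_1) ∨ x_1)) = 1/5 ∧ 2/5 = 1/5
((x_2 ∧ (x_1 → ¬x_1)) → ¬¬(x_1 → x_2)) → ((((¬x_2 ∧ x_2) ∧ ¬x_2) ∨ ((x_2 ∨ (x_3 ∧ x_1)) ∨ x_3)) ∧ ((x_2 → x_2) → ((x_3 ∨ x_1) ∨ x_1))) = 1 → 1/5 = 1/5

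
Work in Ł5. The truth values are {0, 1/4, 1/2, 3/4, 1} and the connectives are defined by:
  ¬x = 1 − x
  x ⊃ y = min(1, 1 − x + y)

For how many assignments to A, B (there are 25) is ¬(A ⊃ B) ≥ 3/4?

value 1: 1 assignment (counts)
value 3/4: 2 assignments (counts)
value 1/2: 3 assignments
value 1/4: 4 assignments
value 0: 15 assignments
So 3 of the 25 assignments meet the threshold.

3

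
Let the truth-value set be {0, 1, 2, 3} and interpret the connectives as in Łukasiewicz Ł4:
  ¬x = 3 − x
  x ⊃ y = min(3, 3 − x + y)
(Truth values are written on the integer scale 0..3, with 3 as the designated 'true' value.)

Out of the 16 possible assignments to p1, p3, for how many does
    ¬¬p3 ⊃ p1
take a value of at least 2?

p1 = 0, p3 = 0 ↦ 3  ≥
p1 = 0, p3 = 1 ↦ 2  ≥
p1 = 0, p3 = 2 ↦ 1  <
p1 = 0, p3 = 3 ↦ 0  <
p1 = 1, p3 = 0 ↦ 3  ≥
p1 = 1, p3 = 1 ↦ 3  ≥
p1 = 1, p3 = 2 ↦ 2  ≥
p1 = 1, p3 = 3 ↦ 1  <
p1 = 2, p3 = 0 ↦ 3  ≥
p1 = 2, p3 = 1 ↦ 3  ≥
p1 = 2, p3 = 2 ↦ 3  ≥
p1 = 2, p3 = 3 ↦ 2  ≥
p1 = 3, p3 = 0 ↦ 3  ≥
p1 = 3, p3 = 1 ↦ 3  ≥
p1 = 3, p3 = 2 ↦ 3  ≥
p1 = 3, p3 = 3 ↦ 3  ≥
So 13 of the 16 assignments meet the threshold.

13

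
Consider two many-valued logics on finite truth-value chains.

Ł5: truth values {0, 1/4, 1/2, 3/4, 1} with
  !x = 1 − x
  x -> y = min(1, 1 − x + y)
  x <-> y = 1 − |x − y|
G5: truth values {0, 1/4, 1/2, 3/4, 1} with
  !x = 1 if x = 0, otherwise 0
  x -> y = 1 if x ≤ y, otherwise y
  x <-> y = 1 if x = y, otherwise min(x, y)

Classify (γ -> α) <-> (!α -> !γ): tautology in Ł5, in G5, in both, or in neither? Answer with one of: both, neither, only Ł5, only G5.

In Ł5: every assignment gives 1 — tautology.
In G5: at α = 1/4, γ = 1/2 the value is 1/4 — not a tautology.

only Ł5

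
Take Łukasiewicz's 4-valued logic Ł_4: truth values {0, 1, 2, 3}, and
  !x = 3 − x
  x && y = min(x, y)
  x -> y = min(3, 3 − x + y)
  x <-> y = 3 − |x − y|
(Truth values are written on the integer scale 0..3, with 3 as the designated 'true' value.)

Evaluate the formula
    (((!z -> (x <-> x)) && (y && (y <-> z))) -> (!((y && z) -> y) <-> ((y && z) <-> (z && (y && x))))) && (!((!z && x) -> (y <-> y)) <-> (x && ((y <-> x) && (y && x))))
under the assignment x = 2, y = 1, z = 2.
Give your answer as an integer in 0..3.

!z = !2 = 1
x <-> x = 2 <-> 2 = 3
!z -> (x <-> x) = 1 -> 3 = 3
y <-> z = 1 <-> 2 = 2
y && (y <-> z) = 1 && 2 = 1
(!z -> (x <-> x)) && (y && (y <-> z)) = 3 && 1 = 1
y && z = 1 && 2 = 1
(y && z) -> y = 1 -> 1 = 3
!((y && z) -> y) = !3 = 0
y && z = 1 && 2 = 1
y && x = 1 && 2 = 1
z && (y && x) = 2 && 1 = 1
(y && z) <-> (z && (y && x)) = 1 <-> 1 = 3
!((y && z) -> y) <-> ((y && z) <-> (z && (y && x))) = 0 <-> 3 = 0
((!z -> (x <-> x)) && (y && (y <-> z))) -> (!((y && z) -> y) <-> ((y && z) <-> (z && (y && x)))) = 1 -> 0 = 2
!z = !2 = 1
!z && x = 1 && 2 = 1
y <-> y = 1 <-> 1 = 3
(!z && x) -> (y <-> y) = 1 -> 3 = 3
!((!z && x) -> (y <-> y)) = !3 = 0
y <-> x = 1 <-> 2 = 2
y && x = 1 && 2 = 1
(y <-> x) && (y && x) = 2 && 1 = 1
x && ((y <-> x) && (y && x)) = 2 && 1 = 1
!((!z && x) -> (y <-> y)) <-> (x && ((y <-> x) && (y && x))) = 0 <-> 1 = 2
(((!z -> (x <-> x)) && (y && (y <-> z))) -> (!((y && z) -> y) <-> ((y && z) <-> (z && (y && x))))) && (!((!z && x) -> (y <-> y)) <-> (x && ((y <-> x) && (y && x)))) = 2 && 2 = 2

2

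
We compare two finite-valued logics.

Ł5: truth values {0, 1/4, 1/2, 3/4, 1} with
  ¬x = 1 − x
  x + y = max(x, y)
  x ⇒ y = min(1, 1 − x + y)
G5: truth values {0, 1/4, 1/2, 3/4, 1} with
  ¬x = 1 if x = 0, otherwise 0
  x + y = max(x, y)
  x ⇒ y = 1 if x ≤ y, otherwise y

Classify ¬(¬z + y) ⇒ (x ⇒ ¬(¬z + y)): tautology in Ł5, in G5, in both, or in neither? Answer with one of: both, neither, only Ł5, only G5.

both

In Ł5: every assignment gives 1 — tautology.
In G5: every assignment gives 1 — tautology.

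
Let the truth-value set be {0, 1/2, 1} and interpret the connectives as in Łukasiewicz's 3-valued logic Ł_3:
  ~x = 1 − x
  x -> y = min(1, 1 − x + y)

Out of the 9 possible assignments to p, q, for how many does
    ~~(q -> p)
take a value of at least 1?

6

p = 0, q = 0 ↦ 1  ≥
p = 0, q = 1/2 ↦ 1/2  <
p = 0, q = 1 ↦ 0  <
p = 1/2, q = 0 ↦ 1  ≥
p = 1/2, q = 1/2 ↦ 1  ≥
p = 1/2, q = 1 ↦ 1/2  <
p = 1, q = 0 ↦ 1  ≥
p = 1, q = 1/2 ↦ 1  ≥
p = 1, q = 1 ↦ 1  ≥
So 6 of the 9 assignments meet the threshold.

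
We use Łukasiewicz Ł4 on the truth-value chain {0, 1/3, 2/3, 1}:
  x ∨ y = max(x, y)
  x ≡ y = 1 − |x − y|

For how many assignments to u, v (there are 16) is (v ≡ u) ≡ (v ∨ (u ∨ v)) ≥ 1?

3

u = 0, v = 0 ↦ 0  <
u = 0, v = 1/3 ↦ 2/3  <
u = 0, v = 2/3 ↦ 2/3  <
u = 0, v = 1 ↦ 0  <
u = 1/3, v = 0 ↦ 2/3  <
u = 1/3, v = 1/3 ↦ 1/3  <
u = 1/3, v = 2/3 ↦ 1  ≥
u = 1/3, v = 1 ↦ 1/3  <
u = 2/3, v = 0 ↦ 2/3  <
u = 2/3, v = 1/3 ↦ 1  ≥
u = 2/3, v = 2/3 ↦ 2/3  <
u = 2/3, v = 1 ↦ 2/3  <
u = 1, v = 0 ↦ 0  <
u = 1, v = 1/3 ↦ 1/3  <
u = 1, v = 2/3 ↦ 2/3  <
u = 1, v = 1 ↦ 1  ≥
So 3 of the 16 assignments meet the threshold.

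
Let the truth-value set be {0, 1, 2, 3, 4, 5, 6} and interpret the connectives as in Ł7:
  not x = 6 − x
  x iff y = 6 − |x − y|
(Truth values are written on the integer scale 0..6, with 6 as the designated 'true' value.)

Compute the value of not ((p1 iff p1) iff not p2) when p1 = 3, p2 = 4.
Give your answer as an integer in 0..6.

4

p1 iff p1 = 3 iff 3 = 6
not p2 = not 4 = 2
(p1 iff p1) iff not p2 = 6 iff 2 = 2
not ((p1 iff p1) iff not p2) = not 2 = 4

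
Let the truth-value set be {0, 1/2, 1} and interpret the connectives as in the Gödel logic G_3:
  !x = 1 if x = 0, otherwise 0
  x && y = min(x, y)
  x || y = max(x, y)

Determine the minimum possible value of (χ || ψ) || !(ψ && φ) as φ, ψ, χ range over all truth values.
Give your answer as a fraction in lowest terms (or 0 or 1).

Take φ = 1/2, ψ = 1/2, χ = 0:
χ || ψ = 0 || 1/2 = 1/2
ψ && φ = 1/2 && 1/2 = 1/2
!(ψ && φ) = !1/2 = 0
(χ || ψ) || !(ψ && φ) = 1/2 || 0 = 1/2
No assignment yields a value below 1/2, so this is the minimum.

1/2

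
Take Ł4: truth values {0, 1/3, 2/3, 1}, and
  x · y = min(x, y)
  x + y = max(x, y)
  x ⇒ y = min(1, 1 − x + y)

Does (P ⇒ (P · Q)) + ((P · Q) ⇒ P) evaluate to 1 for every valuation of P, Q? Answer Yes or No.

Yes

P = 0, Q = 0 ↦ 1
P = 0, Q = 1/3 ↦ 1
P = 0, Q = 2/3 ↦ 1
P = 0, Q = 1 ↦ 1
P = 1/3, Q = 0 ↦ 1
P = 1/3, Q = 1/3 ↦ 1
P = 1/3, Q = 2/3 ↦ 1
P = 1/3, Q = 1 ↦ 1
P = 2/3, Q = 0 ↦ 1
P = 2/3, Q = 1/3 ↦ 1
P = 2/3, Q = 2/3 ↦ 1
P = 2/3, Q = 1 ↦ 1
P = 1, Q = 0 ↦ 1
P = 1, Q = 1/3 ↦ 1
P = 1, Q = 2/3 ↦ 1
P = 1, Q = 1 ↦ 1
Every assignment gives a value ≥ 1.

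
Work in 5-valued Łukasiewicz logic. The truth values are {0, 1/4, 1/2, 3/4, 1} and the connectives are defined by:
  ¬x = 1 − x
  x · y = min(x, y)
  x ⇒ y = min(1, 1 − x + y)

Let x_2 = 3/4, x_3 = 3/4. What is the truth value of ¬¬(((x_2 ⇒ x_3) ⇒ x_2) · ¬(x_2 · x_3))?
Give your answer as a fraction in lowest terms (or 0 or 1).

1/4

x_2 ⇒ x_3 = 3/4 ⇒ 3/4 = 1
(x_2 ⇒ x_3) ⇒ x_2 = 1 ⇒ 3/4 = 3/4
x_2 · x_3 = 3/4 · 3/4 = 3/4
¬(x_2 · x_3) = ¬3/4 = 1/4
((x_2 ⇒ x_3) ⇒ x_2) · ¬(x_2 · x_3) = 3/4 · 1/4 = 1/4
¬(((x_2 ⇒ x_3) ⇒ x_2) · ¬(x_2 · x_3)) = ¬1/4 = 3/4
¬¬(((x_2 ⇒ x_3) ⇒ x_2) · ¬(x_2 · x_3)) = ¬3/4 = 1/4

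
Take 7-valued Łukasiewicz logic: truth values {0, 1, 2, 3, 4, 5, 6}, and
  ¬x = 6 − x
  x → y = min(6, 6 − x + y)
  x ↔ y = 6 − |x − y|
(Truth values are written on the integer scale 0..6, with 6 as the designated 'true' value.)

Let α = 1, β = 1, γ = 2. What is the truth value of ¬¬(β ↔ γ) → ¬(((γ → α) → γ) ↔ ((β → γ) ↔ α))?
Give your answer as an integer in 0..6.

β ↔ γ = 1 ↔ 2 = 5
¬(β ↔ γ) = ¬5 = 1
¬¬(β ↔ γ) = ¬1 = 5
γ → α = 2 → 1 = 5
(γ → α) → γ = 5 → 2 = 3
β → γ = 1 → 2 = 6
(β → γ) ↔ α = 6 ↔ 1 = 1
((γ → α) → γ) ↔ ((β → γ) ↔ α) = 3 ↔ 1 = 4
¬(((γ → α) → γ) ↔ ((β → γ) ↔ α)) = ¬4 = 2
¬¬(β ↔ γ) → ¬(((γ → α) → γ) ↔ ((β → γ) ↔ α)) = 5 → 2 = 3

3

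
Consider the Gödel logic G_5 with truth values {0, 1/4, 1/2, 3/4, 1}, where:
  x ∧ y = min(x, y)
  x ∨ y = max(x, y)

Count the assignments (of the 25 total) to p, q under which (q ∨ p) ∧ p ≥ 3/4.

10

value 1: 5 assignments (counts)
value 3/4: 5 assignments (counts)
value 1/2: 5 assignments
value 1/4: 5 assignments
value 0: 5 assignments
So 10 of the 25 assignments meet the threshold.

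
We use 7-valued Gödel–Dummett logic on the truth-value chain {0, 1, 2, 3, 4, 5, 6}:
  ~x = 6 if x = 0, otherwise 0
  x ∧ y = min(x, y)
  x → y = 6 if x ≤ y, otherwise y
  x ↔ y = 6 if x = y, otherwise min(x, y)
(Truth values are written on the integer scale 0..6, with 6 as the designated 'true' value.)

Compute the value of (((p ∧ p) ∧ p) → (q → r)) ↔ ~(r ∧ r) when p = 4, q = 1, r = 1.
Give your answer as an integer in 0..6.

0

p ∧ p = 4 ∧ 4 = 4
(p ∧ p) ∧ p = 4 ∧ 4 = 4
q → r = 1 → 1 = 6
((p ∧ p) ∧ p) → (q → r) = 4 → 6 = 6
r ∧ r = 1 ∧ 1 = 1
~(r ∧ r) = ~1 = 0
(((p ∧ p) ∧ p) → (q → r)) ↔ ~(r ∧ r) = 6 ↔ 0 = 0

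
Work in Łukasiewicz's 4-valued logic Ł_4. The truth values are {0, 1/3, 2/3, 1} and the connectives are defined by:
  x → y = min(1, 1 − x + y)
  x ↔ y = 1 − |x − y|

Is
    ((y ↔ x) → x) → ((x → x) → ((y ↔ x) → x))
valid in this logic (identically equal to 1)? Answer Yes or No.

x = 0, y = 0 ↦ 1
x = 0, y = 1/3 ↦ 1
x = 0, y = 2/3 ↦ 1
x = 0, y = 1 ↦ 1
x = 1/3, y = 0 ↦ 1
x = 1/3, y = 1/3 ↦ 1
x = 1/3, y = 2/3 ↦ 1
x = 1/3, y = 1 ↦ 1
x = 2/3, y = 0 ↦ 1
x = 2/3, y = 1/3 ↦ 1
x = 2/3, y = 2/3 ↦ 1
x = 2/3, y = 1 ↦ 1
x = 1, y = 0 ↦ 1
x = 1, y = 1/3 ↦ 1
x = 1, y = 2/3 ↦ 1
x = 1, y = 1 ↦ 1
Every assignment gives a value ≥ 1.

Yes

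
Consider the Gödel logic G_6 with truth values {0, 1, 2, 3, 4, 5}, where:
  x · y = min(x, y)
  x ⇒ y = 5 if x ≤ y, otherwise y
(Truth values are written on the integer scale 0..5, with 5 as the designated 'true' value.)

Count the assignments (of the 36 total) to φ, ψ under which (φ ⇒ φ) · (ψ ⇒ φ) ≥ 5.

value 5: 21 assignments (counts)
value 4: 1 assignment
value 3: 2 assignments
value 2: 3 assignments
value 1: 4 assignments
value 0: 5 assignments
So 21 of the 36 assignments meet the threshold.

21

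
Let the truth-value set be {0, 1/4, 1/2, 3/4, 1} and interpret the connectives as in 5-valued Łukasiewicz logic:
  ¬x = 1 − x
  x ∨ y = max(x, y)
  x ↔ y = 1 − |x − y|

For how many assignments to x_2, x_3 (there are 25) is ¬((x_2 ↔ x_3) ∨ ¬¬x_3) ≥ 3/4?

value 1: 1 assignment (counts)
value 3/4: 2 assignments (counts)
value 1/2: 4 assignments
value 1/4: 9 assignments
value 0: 9 assignments
So 3 of the 25 assignments meet the threshold.

3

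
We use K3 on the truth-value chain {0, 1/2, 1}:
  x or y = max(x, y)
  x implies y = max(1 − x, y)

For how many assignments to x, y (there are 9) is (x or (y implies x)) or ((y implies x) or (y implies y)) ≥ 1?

x = 0, y = 0 ↦ 1  ≥
x = 0, y = 1/2 ↦ 1/2  <
x = 0, y = 1 ↦ 1  ≥
x = 1/2, y = 0 ↦ 1  ≥
x = 1/2, y = 1/2 ↦ 1/2  <
x = 1/2, y = 1 ↦ 1  ≥
x = 1, y = 0 ↦ 1  ≥
x = 1, y = 1/2 ↦ 1  ≥
x = 1, y = 1 ↦ 1  ≥
So 7 of the 9 assignments meet the threshold.

7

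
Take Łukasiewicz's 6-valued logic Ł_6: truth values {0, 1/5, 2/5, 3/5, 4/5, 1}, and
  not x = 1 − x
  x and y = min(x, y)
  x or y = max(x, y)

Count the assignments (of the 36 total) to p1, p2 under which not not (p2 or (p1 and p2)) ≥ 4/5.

value 1: 6 assignments (counts)
value 4/5: 6 assignments (counts)
value 3/5: 6 assignments
value 2/5: 6 assignments
value 1/5: 6 assignments
value 0: 6 assignments
So 12 of the 36 assignments meet the threshold.

12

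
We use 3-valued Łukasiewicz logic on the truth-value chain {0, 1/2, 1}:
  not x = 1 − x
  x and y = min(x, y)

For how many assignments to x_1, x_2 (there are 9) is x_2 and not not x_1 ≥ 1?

x_1 = 0, x_2 = 0 ↦ 0  <
x_1 = 0, x_2 = 1/2 ↦ 0  <
x_1 = 0, x_2 = 1 ↦ 0  <
x_1 = 1/2, x_2 = 0 ↦ 0  <
x_1 = 1/2, x_2 = 1/2 ↦ 1/2  <
x_1 = 1/2, x_2 = 1 ↦ 1/2  <
x_1 = 1, x_2 = 0 ↦ 0  <
x_1 = 1, x_2 = 1/2 ↦ 1/2  <
x_1 = 1, x_2 = 1 ↦ 1  ≥
So 1 of the 9 assignments meets the threshold.

1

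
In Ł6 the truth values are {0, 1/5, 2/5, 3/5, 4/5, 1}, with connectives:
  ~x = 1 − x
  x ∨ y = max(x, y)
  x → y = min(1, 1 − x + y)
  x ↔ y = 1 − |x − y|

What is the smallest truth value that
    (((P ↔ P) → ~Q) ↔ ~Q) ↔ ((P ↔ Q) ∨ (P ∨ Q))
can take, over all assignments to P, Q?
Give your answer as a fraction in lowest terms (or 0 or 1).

3/5

Take P = 0, Q = 2/5:
P ↔ P = 0 ↔ 0 = 1
~Q = ~2/5 = 3/5
(P ↔ P) → ~Q = 1 → 3/5 = 3/5
~Q = ~2/5 = 3/5
((P ↔ P) → ~Q) ↔ ~Q = 3/5 ↔ 3/5 = 1
P ↔ Q = 0 ↔ 2/5 = 3/5
P ∨ Q = 0 ∨ 2/5 = 2/5
(P ↔ Q) ∨ (P ∨ Q) = 3/5 ∨ 2/5 = 3/5
(((P ↔ P) → ~Q) ↔ ~Q) ↔ ((P ↔ Q) ∨ (P ∨ Q)) = 1 ↔ 3/5 = 3/5
No assignment yields a value below 3/5, so this is the minimum.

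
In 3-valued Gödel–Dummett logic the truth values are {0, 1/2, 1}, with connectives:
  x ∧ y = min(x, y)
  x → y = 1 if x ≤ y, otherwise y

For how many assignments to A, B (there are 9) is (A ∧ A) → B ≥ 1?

A = 0, B = 0 ↦ 1  ≥
A = 0, B = 1/2 ↦ 1  ≥
A = 0, B = 1 ↦ 1  ≥
A = 1/2, B = 0 ↦ 0  <
A = 1/2, B = 1/2 ↦ 1  ≥
A = 1/2, B = 1 ↦ 1  ≥
A = 1, B = 0 ↦ 0  <
A = 1, B = 1/2 ↦ 1/2  <
A = 1, B = 1 ↦ 1  ≥
So 6 of the 9 assignments meet the threshold.

6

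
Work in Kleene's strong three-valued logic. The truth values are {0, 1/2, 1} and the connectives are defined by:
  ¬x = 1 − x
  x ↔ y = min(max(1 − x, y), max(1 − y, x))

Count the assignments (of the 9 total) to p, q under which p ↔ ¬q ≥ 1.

2

p = 0, q = 0 ↦ 0  <
p = 0, q = 1/2 ↦ 1/2  <
p = 0, q = 1 ↦ 1  ≥
p = 1/2, q = 0 ↦ 1/2  <
p = 1/2, q = 1/2 ↦ 1/2  <
p = 1/2, q = 1 ↦ 1/2  <
p = 1, q = 0 ↦ 1  ≥
p = 1, q = 1/2 ↦ 1/2  <
p = 1, q = 1 ↦ 0  <
So 2 of the 9 assignments meet the threshold.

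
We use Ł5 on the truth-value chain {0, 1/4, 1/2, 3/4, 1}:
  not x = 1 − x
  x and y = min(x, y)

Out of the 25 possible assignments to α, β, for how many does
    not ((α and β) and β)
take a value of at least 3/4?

16

value 1: 9 assignments (counts)
value 3/4: 7 assignments (counts)
value 1/2: 5 assignments
value 1/4: 3 assignments
value 0: 1 assignment
So 16 of the 25 assignments meet the threshold.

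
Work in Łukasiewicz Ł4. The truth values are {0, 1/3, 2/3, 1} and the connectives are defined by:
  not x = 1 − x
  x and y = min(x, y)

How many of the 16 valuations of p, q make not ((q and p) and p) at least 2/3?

12

p = 0, q = 0 ↦ 1  ≥
p = 0, q = 1/3 ↦ 1  ≥
p = 0, q = 2/3 ↦ 1  ≥
p = 0, q = 1 ↦ 1  ≥
p = 1/3, q = 0 ↦ 1  ≥
p = 1/3, q = 1/3 ↦ 2/3  ≥
p = 1/3, q = 2/3 ↦ 2/3  ≥
p = 1/3, q = 1 ↦ 2/3  ≥
p = 2/3, q = 0 ↦ 1  ≥
p = 2/3, q = 1/3 ↦ 2/3  ≥
p = 2/3, q = 2/3 ↦ 1/3  <
p = 2/3, q = 1 ↦ 1/3  <
p = 1, q = 0 ↦ 1  ≥
p = 1, q = 1/3 ↦ 2/3  ≥
p = 1, q = 2/3 ↦ 1/3  <
p = 1, q = 1 ↦ 0  <
So 12 of the 16 assignments meet the threshold.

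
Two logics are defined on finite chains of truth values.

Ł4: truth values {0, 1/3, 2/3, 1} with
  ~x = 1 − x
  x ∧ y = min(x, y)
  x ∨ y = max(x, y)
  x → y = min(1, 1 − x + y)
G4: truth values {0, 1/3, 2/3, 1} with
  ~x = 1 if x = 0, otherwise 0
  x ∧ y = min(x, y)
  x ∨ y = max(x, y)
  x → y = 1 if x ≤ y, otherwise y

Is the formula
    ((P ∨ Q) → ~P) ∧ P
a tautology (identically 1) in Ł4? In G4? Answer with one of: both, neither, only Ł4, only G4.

In Ł4: at P = 0, Q = 0 the value is 0 — not a tautology.
In G4: at P = 0, Q = 0 the value is 0 — not a tautology.

neither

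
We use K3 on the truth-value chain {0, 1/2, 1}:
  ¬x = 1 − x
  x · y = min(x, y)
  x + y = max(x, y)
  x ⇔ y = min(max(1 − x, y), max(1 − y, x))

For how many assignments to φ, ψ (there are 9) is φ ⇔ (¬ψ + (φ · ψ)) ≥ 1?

3

φ = 0, ψ = 0 ↦ 0  <
φ = 0, ψ = 1/2 ↦ 1/2  <
φ = 0, ψ = 1 ↦ 1  ≥
φ = 1/2, ψ = 0 ↦ 1/2  <
φ = 1/2, ψ = 1/2 ↦ 1/2  <
φ = 1/2, ψ = 1 ↦ 1/2  <
φ = 1, ψ = 0 ↦ 1  ≥
φ = 1, ψ = 1/2 ↦ 1/2  <
φ = 1, ψ = 1 ↦ 1  ≥
So 3 of the 9 assignments meet the threshold.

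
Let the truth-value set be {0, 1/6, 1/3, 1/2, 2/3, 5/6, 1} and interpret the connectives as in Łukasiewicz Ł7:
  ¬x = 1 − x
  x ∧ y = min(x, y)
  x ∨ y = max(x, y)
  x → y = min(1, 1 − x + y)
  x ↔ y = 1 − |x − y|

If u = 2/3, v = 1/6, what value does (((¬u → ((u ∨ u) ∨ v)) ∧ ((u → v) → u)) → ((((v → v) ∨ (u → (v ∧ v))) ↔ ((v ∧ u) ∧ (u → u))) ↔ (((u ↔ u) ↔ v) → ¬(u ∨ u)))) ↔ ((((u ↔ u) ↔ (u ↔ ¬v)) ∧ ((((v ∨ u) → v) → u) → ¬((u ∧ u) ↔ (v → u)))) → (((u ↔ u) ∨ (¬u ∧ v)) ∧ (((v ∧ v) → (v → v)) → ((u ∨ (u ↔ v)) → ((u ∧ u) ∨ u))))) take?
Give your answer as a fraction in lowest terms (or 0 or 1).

1/6

¬u = ¬2/3 = 1/3
u ∨ u = 2/3 ∨ 2/3 = 2/3
(u ∨ u) ∨ v = 2/3 ∨ 1/6 = 2/3
¬u → ((u ∨ u) ∨ v) = 1/3 → 2/3 = 1
u → v = 2/3 → 1/6 = 1/2
(u → v) → u = 1/2 → 2/3 = 1
(¬u → ((u ∨ u) ∨ v)) ∧ ((u → v) → u) = 1 ∧ 1 = 1
v → v = 1/6 → 1/6 = 1
v ∧ v = 1/6 ∧ 1/6 = 1/6
u → (v ∧ v) = 2/3 → 1/6 = 1/2
(v → v) ∨ (u → (v ∧ v)) = 1 ∨ 1/2 = 1
v ∧ u = 1/6 ∧ 2/3 = 1/6
u → u = 2/3 → 2/3 = 1
(v ∧ u) ∧ (u → u) = 1/6 ∧ 1 = 1/6
((v → v) ∨ (u → (v ∧ v))) ↔ ((v ∧ u) ∧ (u → u)) = 1 ↔ 1/6 = 1/6
u ↔ u = 2/3 ↔ 2/3 = 1
(u ↔ u) ↔ v = 1 ↔ 1/6 = 1/6
u ∨ u = 2/3 ∨ 2/3 = 2/3
¬(u ∨ u) = ¬2/3 = 1/3
((u ↔ u) ↔ v) → ¬(u ∨ u) = 1/6 → 1/3 = 1
(((v → v) ∨ (u → (v ∧ v))) ↔ ((v ∧ u) ∧ (u → u))) ↔ (((u ↔ u) ↔ v) → ¬(u ∨ u)) = 1/6 ↔ 1 = 1/6
((¬u → ((u ∨ u) ∨ v)) ∧ ((u → v) → u)) → ((((v → v) ∨ (u → (v ∧ v))) ↔ ((v ∧ u) ∧ (u → u))) ↔ (((u ↔ u) ↔ v) → ¬(u ∨ u))) = 1 → 1/6 = 1/6
u ↔ u = 2/3 ↔ 2/3 = 1
¬v = ¬1/6 = 5/6
u ↔ ¬v = 2/3 ↔ 5/6 = 5/6
(u ↔ u) ↔ (u ↔ ¬v) = 1 ↔ 5/6 = 5/6
v ∨ u = 1/6 ∨ 2/3 = 2/3
(v ∨ u) → v = 2/3 → 1/6 = 1/2
((v ∨ u) → v) → u = 1/2 → 2/3 = 1
u ∧ u = 2/3 ∧ 2/3 = 2/3
v → u = 1/6 → 2/3 = 1
(u ∧ u) ↔ (v → u) = 2/3 ↔ 1 = 2/3
¬((u ∧ u) ↔ (v → u)) = ¬2/3 = 1/3
(((v ∨ u) → v) → u) → ¬((u ∧ u) ↔ (v → u)) = 1 → 1/3 = 1/3
((u ↔ u) ↔ (u ↔ ¬v)) ∧ ((((v ∨ u) → v) → u) → ¬((u ∧ u) ↔ (v → u))) = 5/6 ∧ 1/3 = 1/3
u ↔ u = 2/3 ↔ 2/3 = 1
¬u = ¬2/3 = 1/3
¬u ∧ v = 1/3 ∧ 1/6 = 1/6
(u ↔ u) ∨ (¬u ∧ v) = 1 ∨ 1/6 = 1
v ∧ v = 1/6 ∧ 1/6 = 1/6
v → v = 1/6 → 1/6 = 1
(v ∧ v) → (v → v) = 1/6 → 1 = 1
u ↔ v = 2/3 ↔ 1/6 = 1/2
u ∨ (u ↔ v) = 2/3 ∨ 1/2 = 2/3
u ∧ u = 2/3 ∧ 2/3 = 2/3
(u ∧ u) ∨ u = 2/3 ∨ 2/3 = 2/3
(u ∨ (u ↔ v)) → ((u ∧ u) ∨ u) = 2/3 → 2/3 = 1
((v ∧ v) → (v → v)) → ((u ∨ (u ↔ v)) → ((u ∧ u) ∨ u)) = 1 → 1 = 1
((u ↔ u) ∨ (¬u ∧ v)) ∧ (((v ∧ v) → (v → v)) → ((u ∨ (u ↔ v)) → ((u ∧ u) ∨ u))) = 1 ∧ 1 = 1
(((u ↔ u) ↔ (u ↔ ¬v)) ∧ ((((v ∨ u) → v) → u) → ¬((u ∧ u) ↔ (v → u)))) → (((u ↔ u) ∨ (¬u ∧ v)) ∧ (((v ∧ v) → (v → v)) → ((u ∨ (u ↔ v)) → ((u ∧ u) ∨ u)))) = 1/3 → 1 = 1
(((¬u → ((u ∨ u) ∨ v)) ∧ ((u → v) → u)) → ((((v → v) ∨ (u → (v ∧ v))) ↔ ((v ∧ u) ∧ (u → u))) ↔ (((u ↔ u) ↔ v) → ¬(u ∨ u)))) ↔ ((((u ↔ u) ↔ (u ↔ ¬v)) ∧ ((((v ∨ u) → v) → u) → ¬((u ∧ u) ↔ (v → u)))) → (((u ↔ u) ∨ (¬u ∧ v)) ∧ (((v ∧ v) → (v → v)) → ((u ∨ (u ↔ v)) → ((u ∧ u) ∨ u))))) = 1/6 ↔ 1 = 1/6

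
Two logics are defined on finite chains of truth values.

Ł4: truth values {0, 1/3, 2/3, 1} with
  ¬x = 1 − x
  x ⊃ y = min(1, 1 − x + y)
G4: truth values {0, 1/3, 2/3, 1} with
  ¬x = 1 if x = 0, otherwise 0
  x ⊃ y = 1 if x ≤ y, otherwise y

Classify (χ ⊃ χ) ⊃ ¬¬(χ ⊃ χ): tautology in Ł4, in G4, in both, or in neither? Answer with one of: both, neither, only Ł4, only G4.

In Ł4: every assignment gives 1 — tautology.
In G4: every assignment gives 1 — tautology.

both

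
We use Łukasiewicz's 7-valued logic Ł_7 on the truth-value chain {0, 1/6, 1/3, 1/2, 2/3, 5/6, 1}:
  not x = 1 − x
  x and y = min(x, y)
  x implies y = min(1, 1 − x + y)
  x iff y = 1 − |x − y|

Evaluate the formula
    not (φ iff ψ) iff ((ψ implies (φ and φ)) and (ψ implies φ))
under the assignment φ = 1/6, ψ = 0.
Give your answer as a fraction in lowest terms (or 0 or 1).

φ iff ψ = 1/6 iff 0 = 5/6
not (φ iff ψ) = not 5/6 = 1/6
φ and φ = 1/6 and 1/6 = 1/6
ψ implies (φ and φ) = 0 implies 1/6 = 1
ψ implies φ = 0 implies 1/6 = 1
(ψ implies (φ and φ)) and (ψ implies φ) = 1 and 1 = 1
not (φ iff ψ) iff ((ψ implies (φ and φ)) and (ψ implies φ)) = 1/6 iff 1 = 1/6

1/6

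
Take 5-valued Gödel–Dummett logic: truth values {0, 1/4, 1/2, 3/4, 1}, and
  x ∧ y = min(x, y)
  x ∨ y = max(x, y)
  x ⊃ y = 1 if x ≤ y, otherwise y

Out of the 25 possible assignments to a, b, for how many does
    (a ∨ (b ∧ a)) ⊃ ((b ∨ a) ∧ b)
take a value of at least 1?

value 1: 15 assignments (counts)
value 3/4: 1 assignment
value 1/2: 2 assignments
value 1/4: 3 assignments
value 0: 4 assignments
So 15 of the 25 assignments meet the threshold.

15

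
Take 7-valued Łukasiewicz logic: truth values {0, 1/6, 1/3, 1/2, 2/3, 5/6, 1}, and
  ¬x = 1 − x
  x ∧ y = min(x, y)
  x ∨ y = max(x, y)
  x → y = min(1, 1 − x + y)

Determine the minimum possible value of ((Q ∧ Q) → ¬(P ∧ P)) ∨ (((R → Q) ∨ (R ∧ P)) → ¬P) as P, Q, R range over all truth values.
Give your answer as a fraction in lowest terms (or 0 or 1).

0

Take P = 1, Q = 1, R = 0:
Q ∧ Q = 1 ∧ 1 = 1
P ∧ P = 1 ∧ 1 = 1
¬(P ∧ P) = ¬1 = 0
(Q ∧ Q) → ¬(P ∧ P) = 1 → 0 = 0
R → Q = 0 → 1 = 1
R ∧ P = 0 ∧ 1 = 0
(R → Q) ∨ (R ∧ P) = 1 ∨ 0 = 1
¬P = ¬1 = 0
((R → Q) ∨ (R ∧ P)) → ¬P = 1 → 0 = 0
((Q ∧ Q) → ¬(P ∧ P)) ∨ (((R → Q) ∨ (R ∧ P)) → ¬P) = 0 ∨ 0 = 0
No assignment yields a value below 0, so this is the minimum.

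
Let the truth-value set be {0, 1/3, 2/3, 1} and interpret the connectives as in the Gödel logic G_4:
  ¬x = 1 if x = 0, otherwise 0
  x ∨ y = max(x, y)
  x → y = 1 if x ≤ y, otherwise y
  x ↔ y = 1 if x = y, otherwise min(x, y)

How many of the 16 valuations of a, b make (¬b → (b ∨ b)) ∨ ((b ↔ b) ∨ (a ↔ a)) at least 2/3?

a = 0, b = 0 ↦ 1  ≥
a = 0, b = 1/3 ↦ 1  ≥
a = 0, b = 2/3 ↦ 1  ≥
a = 0, b = 1 ↦ 1  ≥
a = 1/3, b = 0 ↦ 1  ≥
a = 1/3, b = 1/3 ↦ 1  ≥
a = 1/3, b = 2/3 ↦ 1  ≥
a = 1/3, b = 1 ↦ 1  ≥
a = 2/3, b = 0 ↦ 1  ≥
a = 2/3, b = 1/3 ↦ 1  ≥
a = 2/3, b = 2/3 ↦ 1  ≥
a = 2/3, b = 1 ↦ 1  ≥
a = 1, b = 0 ↦ 1  ≥
a = 1, b = 1/3 ↦ 1  ≥
a = 1, b = 2/3 ↦ 1  ≥
a = 1, b = 1 ↦ 1  ≥
So 16 of the 16 assignments meet the threshold.

16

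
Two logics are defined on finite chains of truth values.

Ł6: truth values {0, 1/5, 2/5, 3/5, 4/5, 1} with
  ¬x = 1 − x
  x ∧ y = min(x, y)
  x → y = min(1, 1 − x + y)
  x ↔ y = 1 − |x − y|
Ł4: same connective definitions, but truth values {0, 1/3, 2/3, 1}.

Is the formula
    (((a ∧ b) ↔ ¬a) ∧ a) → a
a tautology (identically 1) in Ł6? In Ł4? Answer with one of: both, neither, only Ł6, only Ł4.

In Ł6: every assignment gives 1 — tautology.
In Ł4: every assignment gives 1 — tautology.

both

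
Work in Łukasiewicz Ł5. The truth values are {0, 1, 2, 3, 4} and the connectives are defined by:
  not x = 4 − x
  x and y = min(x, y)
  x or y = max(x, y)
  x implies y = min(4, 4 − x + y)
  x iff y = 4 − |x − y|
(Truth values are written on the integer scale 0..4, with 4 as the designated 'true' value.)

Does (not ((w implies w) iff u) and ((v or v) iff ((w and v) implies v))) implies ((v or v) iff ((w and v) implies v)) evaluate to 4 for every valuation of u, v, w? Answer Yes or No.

At u = 4, v = 3, w = 2, for instance:
w implies w = 2 implies 2 = 4
(w implies w) iff u = 4 iff 4 = 4
not ((w implies w) iff u) = not 4 = 0
v or v = 3 or 3 = 3
w and v = 2 and 3 = 2
(w and v) implies v = 2 implies 3 = 4
(v or v) iff ((w and v) implies v) = 3 iff 4 = 3
not ((w implies w) iff u) and ((v or v) iff ((w and v) implies v)) = 0 and 3 = 0
(not ((w implies w) iff u) and ((v or v) iff ((w and v) implies v))) implies ((v or v) iff ((w and v) implies v)) = 0 implies 3 = 4
and checking the remaining 124 assignments likewise gives ≥ 4 in every case.

Yes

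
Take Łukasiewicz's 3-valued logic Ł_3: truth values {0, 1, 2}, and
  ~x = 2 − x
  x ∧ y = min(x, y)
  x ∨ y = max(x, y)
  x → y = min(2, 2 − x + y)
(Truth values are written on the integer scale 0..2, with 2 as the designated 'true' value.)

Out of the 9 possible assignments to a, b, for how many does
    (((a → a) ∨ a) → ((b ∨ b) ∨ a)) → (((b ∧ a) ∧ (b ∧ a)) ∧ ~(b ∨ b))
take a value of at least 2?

2

a = 0, b = 0 ↦ 2  ≥
a = 0, b = 1 ↦ 1  <
a = 0, b = 2 ↦ 0  <
a = 1, b = 0 ↦ 1  <
a = 1, b = 1 ↦ 2  ≥
a = 1, b = 2 ↦ 0  <
a = 2, b = 0 ↦ 0  <
a = 2, b = 1 ↦ 1  <
a = 2, b = 2 ↦ 0  <
So 2 of the 9 assignments meet the threshold.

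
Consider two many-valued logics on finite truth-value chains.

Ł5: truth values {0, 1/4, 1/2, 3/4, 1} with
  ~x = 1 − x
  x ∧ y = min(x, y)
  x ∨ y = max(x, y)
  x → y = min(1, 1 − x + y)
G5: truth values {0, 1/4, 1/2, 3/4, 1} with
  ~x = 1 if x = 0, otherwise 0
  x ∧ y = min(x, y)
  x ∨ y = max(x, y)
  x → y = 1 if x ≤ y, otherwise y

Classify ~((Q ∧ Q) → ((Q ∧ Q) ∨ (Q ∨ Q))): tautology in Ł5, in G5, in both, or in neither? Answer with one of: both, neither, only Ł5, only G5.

In Ł5: at Q = 0 the value is 0 — not a tautology.
In G5: at Q = 0 the value is 0 — not a tautology.

neither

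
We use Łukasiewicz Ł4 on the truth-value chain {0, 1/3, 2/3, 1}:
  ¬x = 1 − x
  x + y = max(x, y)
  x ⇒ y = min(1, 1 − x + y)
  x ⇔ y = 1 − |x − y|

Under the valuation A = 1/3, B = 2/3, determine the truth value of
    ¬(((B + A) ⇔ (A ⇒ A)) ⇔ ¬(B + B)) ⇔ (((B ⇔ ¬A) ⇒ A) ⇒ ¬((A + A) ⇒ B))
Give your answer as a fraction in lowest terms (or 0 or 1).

2/3

B + A = 2/3 + 1/3 = 2/3
A ⇒ A = 1/3 ⇒ 1/3 = 1
(B + A) ⇔ (A ⇒ A) = 2/3 ⇔ 1 = 2/3
B + B = 2/3 + 2/3 = 2/3
¬(B + B) = ¬2/3 = 1/3
((B + A) ⇔ (A ⇒ A)) ⇔ ¬(B + B) = 2/3 ⇔ 1/3 = 2/3
¬(((B + A) ⇔ (A ⇒ A)) ⇔ ¬(B + B)) = ¬2/3 = 1/3
¬A = ¬1/3 = 2/3
B ⇔ ¬A = 2/3 ⇔ 2/3 = 1
(B ⇔ ¬A) ⇒ A = 1 ⇒ 1/3 = 1/3
A + A = 1/3 + 1/3 = 1/3
(A + A) ⇒ B = 1/3 ⇒ 2/3 = 1
¬((A + A) ⇒ B) = ¬1 = 0
((B ⇔ ¬A) ⇒ A) ⇒ ¬((A + A) ⇒ B) = 1/3 ⇒ 0 = 2/3
¬(((B + A) ⇔ (A ⇒ A)) ⇔ ¬(B + B)) ⇔ (((B ⇔ ¬A) ⇒ A) ⇒ ¬((A + A) ⇒ B)) = 1/3 ⇔ 2/3 = 2/3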